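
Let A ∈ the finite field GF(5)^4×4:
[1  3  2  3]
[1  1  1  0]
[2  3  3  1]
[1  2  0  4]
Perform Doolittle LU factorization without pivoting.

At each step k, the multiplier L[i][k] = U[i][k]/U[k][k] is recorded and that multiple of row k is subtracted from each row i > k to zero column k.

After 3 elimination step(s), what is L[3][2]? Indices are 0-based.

L[3][2] = 2

[col 0] pivot 1
  R1 -= 1*R0 → (0, 3, 4, 2)  (L[1][0] := 1)
  R2 -= 2*R0 → (0, 2, 4, 0)  (L[2][0] := 2)
  R3 -= 1*R0 → (0, 4, 3, 1)  (L[3][0] := 1)
[col 1] pivot 3
  R2 -= 4*R1 → (0, 0, 3, 2)  (L[2][1] := 4)
  R3 -= 3*R1 → (0, 0, 1, 0)  (L[3][1] := 3)
[col 2] pivot 3
  R3 -= 2*R2 → (0, 0, 0, 1)  (L[3][2] := 2)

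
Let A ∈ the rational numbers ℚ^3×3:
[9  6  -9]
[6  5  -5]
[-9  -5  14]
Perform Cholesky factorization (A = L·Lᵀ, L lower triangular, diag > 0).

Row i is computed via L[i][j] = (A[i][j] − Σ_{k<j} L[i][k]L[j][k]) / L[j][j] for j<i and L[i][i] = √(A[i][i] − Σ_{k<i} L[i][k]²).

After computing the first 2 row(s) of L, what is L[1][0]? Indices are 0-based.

Step 1: L[0][0] = √(9) = 3.
  L[1][0] = (6) / L[0][0] = 2.
Step 2: L[1][1] = √(1) = 1.

L[1][0] = 2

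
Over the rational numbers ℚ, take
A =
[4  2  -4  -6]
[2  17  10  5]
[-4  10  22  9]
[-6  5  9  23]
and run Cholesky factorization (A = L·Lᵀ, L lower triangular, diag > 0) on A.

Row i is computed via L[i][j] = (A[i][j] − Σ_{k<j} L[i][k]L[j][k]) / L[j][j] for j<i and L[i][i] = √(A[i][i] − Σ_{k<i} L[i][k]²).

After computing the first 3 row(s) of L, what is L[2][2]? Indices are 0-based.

L[2][2] = 3

Step 1: L[0][0] = √(4) = 2.
  L[1][0] = (2) / L[0][0] = 1.
Step 2: L[1][1] = √(16) = 4.
  L[2][0] = (-4) / L[0][0] = -2.
  L[2][1] = (12) / L[1][1] = 3.
Step 3: L[2][2] = √(9) = 3.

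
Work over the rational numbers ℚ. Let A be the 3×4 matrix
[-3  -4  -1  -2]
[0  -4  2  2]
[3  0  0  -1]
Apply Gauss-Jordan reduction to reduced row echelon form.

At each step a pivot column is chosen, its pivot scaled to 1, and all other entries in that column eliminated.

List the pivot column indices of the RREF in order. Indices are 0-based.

[1] R0 /= -3  ⇒  (1, 4/3, 1/3, 2/3)
     R2 -= 3·R0  ⇒  (0, -4, -1, -3)
[2] R1 /= -4  ⇒  (0, 1, -1/2, -1/2)
     R0 -= 4/3·R1  ⇒  (1, 0, 1, 4/3)
     R2 -= -4·R1  ⇒  (0, 0, -3, -5)
[3] R2 /= -3  ⇒  (0, 0, 1, 5/3)
     R0 -= 1·R2  ⇒  (1, 0, 0, -1/3)
     R1 -= -1/2·R2  ⇒  (0, 1, 0, 1/3)

pivot columns: 0, 1, 2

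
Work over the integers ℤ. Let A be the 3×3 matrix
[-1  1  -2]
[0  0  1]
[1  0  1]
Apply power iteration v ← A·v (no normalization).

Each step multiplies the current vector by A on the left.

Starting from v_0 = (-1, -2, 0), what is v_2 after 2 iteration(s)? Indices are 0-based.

v_2 = (3, -1, -2)

v_0 = (-1, -2, 0).
v_1 = A·v_0 = (-1, 0, -1).
v_2 = A·v_1 = (3, -1, -2).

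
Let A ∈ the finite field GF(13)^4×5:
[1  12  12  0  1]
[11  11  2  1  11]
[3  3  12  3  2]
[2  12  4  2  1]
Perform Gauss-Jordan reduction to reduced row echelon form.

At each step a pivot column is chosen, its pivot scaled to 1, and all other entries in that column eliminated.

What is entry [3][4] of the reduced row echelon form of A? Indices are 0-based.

M[3][4] = 3

pivot(0,0)=1: scale R0 → (1, 12, 12, 0, 1)
  clear (1,0): R1 −= (11)R0 → (0, 9, 0, 1, 0)
  clear (2,0): R2 −= (3)R0 → (0, 6, 2, 3, 12)
  clear (3,0): R3 −= (2)R0 → (0, 1, 6, 2, 12)
pivot(1,1)=9: scale R1 → (0, 1, 0, 3, 0)
  clear (0,1): R0 −= (12)R1 → (1, 0, 12, 3, 1)
  clear (2,1): R2 −= (6)R1 → (0, 0, 2, 11, 12)
  clear (3,1): R3 −= (1)R1 → (0, 0, 6, 12, 12)
pivot(2,2)=2: scale R2 → (0, 0, 1, 12, 6)
  clear (0,2): R0 −= (12)R2 → (1, 0, 0, 2, 7)
  clear (3,2): R3 −= (6)R2 → (0, 0, 0, 5, 2)
pivot(3,3)=5: scale R3 → (0, 0, 0, 1, 3)
  clear (0,3): R0 −= (2)R3 → (1, 0, 0, 0, 1)
  clear (1,3): R1 −= (3)R3 → (0, 1, 0, 0, 4)
  clear (2,3): R2 −= (12)R3 → (0, 0, 1, 0, 9)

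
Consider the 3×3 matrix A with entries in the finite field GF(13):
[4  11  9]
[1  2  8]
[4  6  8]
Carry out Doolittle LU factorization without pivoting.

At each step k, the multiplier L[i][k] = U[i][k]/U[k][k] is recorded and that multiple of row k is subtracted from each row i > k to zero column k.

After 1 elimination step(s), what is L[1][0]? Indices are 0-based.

L[1][0] = 10

k=0: U[0][0]=4
  eliminate (1,0): mult=10, new row 1: (0, 9, 9); set L[1][0]=10
  eliminate (2,0): mult=1, new row 2: (0, 8, 12); set L[2][0]=1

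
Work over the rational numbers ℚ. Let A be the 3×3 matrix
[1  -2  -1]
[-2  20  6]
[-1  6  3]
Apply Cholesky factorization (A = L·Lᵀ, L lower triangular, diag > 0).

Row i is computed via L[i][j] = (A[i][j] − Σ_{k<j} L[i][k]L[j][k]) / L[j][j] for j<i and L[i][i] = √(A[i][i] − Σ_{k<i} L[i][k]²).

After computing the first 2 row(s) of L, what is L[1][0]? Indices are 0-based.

Step 1: L[0][0] = √(1) = 1.
  L[1][0] = (-2) / L[0][0] = -2.
Step 2: L[1][1] = √(16) = 4.

L[1][0] = -2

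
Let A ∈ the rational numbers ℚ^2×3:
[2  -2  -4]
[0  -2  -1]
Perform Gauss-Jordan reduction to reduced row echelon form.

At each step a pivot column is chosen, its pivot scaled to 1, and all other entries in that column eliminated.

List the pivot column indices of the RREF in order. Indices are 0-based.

step 1: normalize row 0 (÷2) = (1, -1, -2)
step 2: normalize row 1 (÷-2) = (0, 1, 1/2)
  row 0: subtract -1×row1 = (1, 0, -3/2)

pivot columns: 0, 1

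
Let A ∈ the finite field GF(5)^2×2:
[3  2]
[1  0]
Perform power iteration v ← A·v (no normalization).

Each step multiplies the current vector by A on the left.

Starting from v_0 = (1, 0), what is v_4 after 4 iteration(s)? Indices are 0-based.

v_0 = (1, 0).
v_1 = A·v_0 = (3, 1).
v_2 = A·v_1 = (1, 3).
v_3 = A·v_2 = (4, 1).
v_4 = A·v_3 = (4, 4).

v_4 = (4, 4)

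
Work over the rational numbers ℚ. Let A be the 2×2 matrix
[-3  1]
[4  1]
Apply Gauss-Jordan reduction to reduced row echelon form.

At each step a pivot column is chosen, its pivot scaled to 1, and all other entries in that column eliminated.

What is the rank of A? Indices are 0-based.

step 1: normalize row 0 (÷-3) = (1, -1/3)
  row 1: subtract 4×row0 = (0, 7/3)
step 2: normalize row 1 (÷7/3) = (0, 1)
  row 0: subtract -1/3×row1 = (1, 0)

rank = 2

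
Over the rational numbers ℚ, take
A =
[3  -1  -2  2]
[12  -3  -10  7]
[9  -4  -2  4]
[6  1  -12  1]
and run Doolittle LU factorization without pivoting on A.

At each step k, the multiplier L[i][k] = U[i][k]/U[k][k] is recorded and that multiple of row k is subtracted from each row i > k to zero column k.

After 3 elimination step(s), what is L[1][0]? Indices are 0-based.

[col 0] pivot 3
  R1 -= 4*R0 → (0, 1, -2, -1)  (L[1][0] := 4)
  R2 -= 3*R0 → (0, -1, 4, -2)  (L[2][0] := 3)
  R3 -= 2*R0 → (0, 3, -8, -3)  (L[3][0] := 2)
[col 1] pivot 1
  R2 -= -1*R1 → (0, 0, 2, -3)  (L[2][1] := -1)
  R3 -= 3*R1 → (0, 0, -2, 0)  (L[3][1] := 3)
[col 2] pivot 2
  R3 -= -1*R2 → (0, 0, 0, -3)  (L[3][2] := -1)

L[1][0] = 4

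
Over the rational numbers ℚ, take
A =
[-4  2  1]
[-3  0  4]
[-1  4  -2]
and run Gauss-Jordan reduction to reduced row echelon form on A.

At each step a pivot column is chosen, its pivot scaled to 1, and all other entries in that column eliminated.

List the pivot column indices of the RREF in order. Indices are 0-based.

[1] R0 /= -4  ⇒  (1, -1/2, -1/4)
     R1 -= -3·R0  ⇒  (0, -3/2, 13/4)
     R2 -= -1·R0  ⇒  (0, 7/2, -9/4)
[2] R1 /= -3/2  ⇒  (0, 1, -13/6)
     R0 -= -1/2·R1  ⇒  (1, 0, -4/3)
     R2 -= 7/2·R1  ⇒  (0, 0, 16/3)
[3] R2 /= 16/3  ⇒  (0, 0, 1)
     R0 -= -4/3·R2  ⇒  (1, 0, 0)
     R1 -= -13/6·R2  ⇒  (0, 1, 0)

pivot columns: 0, 1, 2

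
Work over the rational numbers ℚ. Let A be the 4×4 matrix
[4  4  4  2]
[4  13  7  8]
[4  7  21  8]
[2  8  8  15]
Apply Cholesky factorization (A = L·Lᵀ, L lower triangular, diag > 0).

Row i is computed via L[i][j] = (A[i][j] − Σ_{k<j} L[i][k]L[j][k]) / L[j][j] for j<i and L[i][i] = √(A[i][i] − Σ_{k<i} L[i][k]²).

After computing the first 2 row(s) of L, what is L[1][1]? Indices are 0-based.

Step 1: L[0][0] = √(4) = 2.
  L[1][0] = (4) / L[0][0] = 2.
Step 2: L[1][1] = √(9) = 3.

L[1][1] = 3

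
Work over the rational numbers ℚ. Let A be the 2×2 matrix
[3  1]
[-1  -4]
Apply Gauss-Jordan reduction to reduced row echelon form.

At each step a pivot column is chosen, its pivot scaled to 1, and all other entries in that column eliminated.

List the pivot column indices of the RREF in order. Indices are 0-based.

pivot columns: 0, 1

[1] R0 /= 3  ⇒  (1, 1/3)
     R1 -= -1·R0  ⇒  (0, -11/3)
[2] R1 /= -11/3  ⇒  (0, 1)
     R0 -= 1/3·R1  ⇒  (1, 0)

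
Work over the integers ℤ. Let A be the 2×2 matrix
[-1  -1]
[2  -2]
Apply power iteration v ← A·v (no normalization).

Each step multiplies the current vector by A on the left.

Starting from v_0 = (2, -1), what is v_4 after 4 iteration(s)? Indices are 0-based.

v_4 = (-37, 2)

v_0 = (2, -1).
v_1 = A·v_0 = (-1, 6).
v_2 = A·v_1 = (-5, -14).
v_3 = A·v_2 = (19, 18).
v_4 = A·v_3 = (-37, 2).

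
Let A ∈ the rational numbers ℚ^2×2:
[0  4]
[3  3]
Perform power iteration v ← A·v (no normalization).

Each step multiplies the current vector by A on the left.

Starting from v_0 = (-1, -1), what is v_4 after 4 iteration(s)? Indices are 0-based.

v_4 = (-648, -846)

v_0 = (-1, -1).
v_1 = A·v_0 = (-4, -6).
v_2 = A·v_1 = (-24, -30).
v_3 = A·v_2 = (-120, -162).
v_4 = A·v_3 = (-648, -846).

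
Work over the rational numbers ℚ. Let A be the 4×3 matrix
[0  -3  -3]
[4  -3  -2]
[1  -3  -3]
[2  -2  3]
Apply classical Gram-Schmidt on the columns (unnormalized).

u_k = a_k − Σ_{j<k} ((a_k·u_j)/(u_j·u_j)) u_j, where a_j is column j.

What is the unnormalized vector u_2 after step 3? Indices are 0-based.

Step 1: u_0 = a_0 = (0, 4, 1, 2).
Step 2: u_1 = a_1 − (-19/21)·u_0 = (-3, 13/21, -44/21, -4/21).
Step 3: u_2 = a_2 − (-5/21)·u_0 − (283/290)·u_1 = (-21/290, -479/290, -104/145, 531/145).

u_2 = (-21/290, -479/290, -104/145, 531/145)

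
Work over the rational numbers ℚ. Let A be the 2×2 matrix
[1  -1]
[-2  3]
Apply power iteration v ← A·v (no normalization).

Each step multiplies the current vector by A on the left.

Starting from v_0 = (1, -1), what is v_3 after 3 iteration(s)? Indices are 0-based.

v_0 = (1, -1).
v_1 = A·v_0 = (2, -5).
v_2 = A·v_1 = (7, -19).
v_3 = A·v_2 = (26, -71).

v_3 = (26, -71)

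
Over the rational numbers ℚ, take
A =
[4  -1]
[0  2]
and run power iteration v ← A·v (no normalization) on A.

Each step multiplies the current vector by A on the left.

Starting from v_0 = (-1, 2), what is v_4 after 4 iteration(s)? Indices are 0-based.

v_0 = (-1, 2).
v_1 = A·v_0 = (-6, 4).
v_2 = A·v_1 = (-28, 8).
v_3 = A·v_2 = (-120, 16).
v_4 = A·v_3 = (-496, 32).

v_4 = (-496, 32)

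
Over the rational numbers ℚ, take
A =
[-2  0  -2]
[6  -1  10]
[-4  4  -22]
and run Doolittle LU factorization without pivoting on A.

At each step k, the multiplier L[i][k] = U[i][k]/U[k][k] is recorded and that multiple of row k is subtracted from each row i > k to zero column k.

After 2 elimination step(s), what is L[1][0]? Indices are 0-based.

k=0: U[0][0]=-2
  eliminate (1,0): mult=-3, new row 1: (0, -1, 4); set L[1][0]=-3
  eliminate (2,0): mult=2, new row 2: (0, 4, -18); set L[2][0]=2
k=1: U[1][1]=-1
  eliminate (2,1): mult=-4, new row 2: (0, 0, -2); set L[2][1]=-4

L[1][0] = -3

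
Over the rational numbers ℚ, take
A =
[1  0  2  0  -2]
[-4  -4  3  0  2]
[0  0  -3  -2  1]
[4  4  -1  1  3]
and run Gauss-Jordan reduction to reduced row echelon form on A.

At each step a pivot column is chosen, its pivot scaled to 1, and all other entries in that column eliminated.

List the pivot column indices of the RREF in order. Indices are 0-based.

pivot columns: 0, 1, 2, 3

pivot(0,0)=1: scale R0 → (1, 0, 2, 0, -2)
  clear (1,0): R1 −= (-4)R0 → (0, -4, 11, 0, -6)
  clear (3,0): R3 −= (4)R0 → (0, 4, -9, 1, 11)
pivot(1,1)=-4: scale R1 → (0, 1, -11/4, 0, 3/2)
  clear (3,1): R3 −= (4)R1 → (0, 0, 2, 1, 5)
pivot(2,2)=-3: scale R2 → (0, 0, 1, 2/3, -1/3)
  clear (0,2): R0 −= (2)R2 → (1, 0, 0, -4/3, -4/3)
  clear (1,2): R1 −= (-11/4)R2 → (0, 1, 0, 11/6, 7/12)
  clear (3,2): R3 −= (2)R2 → (0, 0, 0, -1/3, 17/3)
pivot(3,3)=-1/3: scale R3 → (0, 0, 0, 1, -17)
  clear (0,3): R0 −= (-4/3)R3 → (1, 0, 0, 0, -24)
  clear (1,3): R1 −= (11/6)R3 → (0, 1, 0, 0, 127/4)
  clear (2,3): R2 −= (2/3)R3 → (0, 0, 1, 0, 11)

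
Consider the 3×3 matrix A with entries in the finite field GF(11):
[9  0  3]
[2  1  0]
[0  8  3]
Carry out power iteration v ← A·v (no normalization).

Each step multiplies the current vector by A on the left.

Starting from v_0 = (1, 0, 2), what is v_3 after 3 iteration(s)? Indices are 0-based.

v_3 = (5, 8, 6)

v_0 = (1, 0, 2).
v_1 = A·v_0 = (4, 2, 6).
v_2 = A·v_1 = (10, 10, 1).
v_3 = A·v_2 = (5, 8, 6).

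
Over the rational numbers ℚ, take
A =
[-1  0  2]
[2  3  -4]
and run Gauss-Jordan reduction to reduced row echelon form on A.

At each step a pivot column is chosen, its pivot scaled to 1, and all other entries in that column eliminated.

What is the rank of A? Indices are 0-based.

[1] R0 /= -1  ⇒  (1, 0, -2)
     R1 -= 2·R0  ⇒  (0, 3, 0)
[2] R1 /= 3  ⇒  (0, 1, 0)

rank = 2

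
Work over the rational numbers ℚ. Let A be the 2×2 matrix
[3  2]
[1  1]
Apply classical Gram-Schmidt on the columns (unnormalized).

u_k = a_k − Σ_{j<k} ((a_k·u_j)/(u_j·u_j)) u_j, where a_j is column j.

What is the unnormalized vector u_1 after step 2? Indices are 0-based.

Step 1: u_0 = a_0 = (3, 1).
Step 2: u_1 = a_1 − (7/10)·u_0 = (-1/10, 3/10).

u_1 = (-1/10, 3/10)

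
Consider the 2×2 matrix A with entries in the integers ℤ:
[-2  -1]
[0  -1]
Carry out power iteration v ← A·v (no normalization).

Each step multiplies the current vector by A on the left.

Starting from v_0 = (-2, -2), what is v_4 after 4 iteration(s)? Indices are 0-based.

v_4 = (-62, -2)

v_0 = (-2, -2).
v_1 = A·v_0 = (6, 2).
v_2 = A·v_1 = (-14, -2).
v_3 = A·v_2 = (30, 2).
v_4 = A·v_3 = (-62, -2).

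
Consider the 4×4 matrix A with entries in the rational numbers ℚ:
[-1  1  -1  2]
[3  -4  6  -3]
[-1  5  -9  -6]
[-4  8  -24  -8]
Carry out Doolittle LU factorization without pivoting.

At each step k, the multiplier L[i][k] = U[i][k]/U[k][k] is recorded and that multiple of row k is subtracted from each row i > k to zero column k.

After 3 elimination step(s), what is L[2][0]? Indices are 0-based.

Step 1: pivot at (0,0) is -1.
  row1 ← row1 − (-3)·row0  ⇒  L[1][0]=-3, U row1=(0, -1, 3, 3)
  row2 ← row2 − (1)·row0  ⇒  L[2][0]=1, U row2=(0, 4, -8, -8)
  row3 ← row3 − (4)·row0  ⇒  L[3][0]=4, U row3=(0, 4, -20, -16)
Step 2: pivot at (1,1) is -1.
  row2 ← row2 − (-4)·row1  ⇒  L[2][1]=-4, U row2=(0, 0, 4, 4)
  row3 ← row3 − (-4)·row1  ⇒  L[3][1]=-4, U row3=(0, 0, -8, -4)
Step 3: pivot at (2,2) is 4.
  row3 ← row3 − (-2)·row2  ⇒  L[3][2]=-2, U row3=(0, 0, 0, 4)

L[2][0] = 1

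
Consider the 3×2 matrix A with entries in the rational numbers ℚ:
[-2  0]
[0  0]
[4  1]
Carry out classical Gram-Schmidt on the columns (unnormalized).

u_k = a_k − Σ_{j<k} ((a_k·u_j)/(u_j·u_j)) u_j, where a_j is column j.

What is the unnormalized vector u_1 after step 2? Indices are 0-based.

u_1 = (2/5, 0, 1/5)

Step 1: u_0 = a_0 = (-2, 0, 4).
Step 2: u_1 = a_1 − (1/5)·u_0 = (2/5, 0, 1/5).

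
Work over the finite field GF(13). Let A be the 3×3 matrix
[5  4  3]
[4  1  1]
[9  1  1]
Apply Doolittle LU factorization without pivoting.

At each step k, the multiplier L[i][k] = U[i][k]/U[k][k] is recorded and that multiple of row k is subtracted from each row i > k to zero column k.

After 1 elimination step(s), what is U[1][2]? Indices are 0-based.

k=0: U[0][0]=5
  eliminate (1,0): mult=6, new row 1: (0, 3, 9); set L[1][0]=6
  eliminate (2,0): mult=7, new row 2: (0, 12, 6); set L[2][0]=7

U[1][2] = 9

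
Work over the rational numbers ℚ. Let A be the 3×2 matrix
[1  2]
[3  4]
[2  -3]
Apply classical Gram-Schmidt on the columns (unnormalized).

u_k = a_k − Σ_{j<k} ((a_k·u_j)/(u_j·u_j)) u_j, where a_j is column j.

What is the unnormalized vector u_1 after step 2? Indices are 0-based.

u_1 = (10/7, 16/7, -29/7)

Step 1: u_0 = a_0 = (1, 3, 2).
Step 2: u_1 = a_1 − (4/7)·u_0 = (10/7, 16/7, -29/7).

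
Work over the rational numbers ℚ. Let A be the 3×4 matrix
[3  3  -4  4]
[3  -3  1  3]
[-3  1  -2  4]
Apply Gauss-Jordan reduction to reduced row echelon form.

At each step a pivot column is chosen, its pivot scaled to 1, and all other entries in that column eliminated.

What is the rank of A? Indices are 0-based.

rank = 3

pivot(0,0)=3: scale R0 → (1, 1, -4/3, 4/3)
  clear (1,0): R1 −= (3)R0 → (0, -6, 5, -1)
  clear (2,0): R2 −= (-3)R0 → (0, 4, -6, 8)
pivot(1,1)=-6: scale R1 → (0, 1, -5/6, 1/6)
  clear (0,1): R0 −= (1)R1 → (1, 0, -1/2, 7/6)
  clear (2,1): R2 −= (4)R1 → (0, 0, -8/3, 22/3)
pivot(2,2)=-8/3: scale R2 → (0, 0, 1, -11/4)
  clear (0,2): R0 −= (-1/2)R2 → (1, 0, 0, -5/24)
  clear (1,2): R1 −= (-5/6)R2 → (0, 1, 0, -17/8)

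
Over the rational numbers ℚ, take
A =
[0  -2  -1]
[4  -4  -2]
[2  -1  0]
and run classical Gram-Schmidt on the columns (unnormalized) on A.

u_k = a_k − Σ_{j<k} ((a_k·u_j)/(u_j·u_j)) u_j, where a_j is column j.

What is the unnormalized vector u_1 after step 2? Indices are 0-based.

Step 1: u_0 = a_0 = (0, 4, 2).
Step 2: u_1 = a_1 − (-9/10)·u_0 = (-2, -2/5, 4/5).

u_1 = (-2, -2/5, 4/5)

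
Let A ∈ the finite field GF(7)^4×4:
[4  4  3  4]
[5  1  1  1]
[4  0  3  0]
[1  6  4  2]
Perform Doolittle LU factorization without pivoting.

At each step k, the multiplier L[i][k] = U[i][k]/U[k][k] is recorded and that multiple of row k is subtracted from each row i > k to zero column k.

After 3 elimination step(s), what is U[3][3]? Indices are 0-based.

U[3][3] = 3

Step 1: pivot at (0,0) is 4.
  row1 ← row1 − (3)·row0  ⇒  L[1][0]=3, U row1=(0, 3, 6, 3)
  row2 ← row2 − (1)·row0  ⇒  L[2][0]=1, U row2=(0, 3, 0, 3)
  row3 ← row3 − (2)·row0  ⇒  L[3][0]=2, U row3=(0, 5, 5, 1)
Step 2: pivot at (1,1) is 3.
  row2 ← row2 − (1)·row1  ⇒  L[2][1]=1, U row2=(0, 0, 1, 0)
  row3 ← row3 − (4)·row1  ⇒  L[3][1]=4, U row3=(0, 0, 2, 3)
Step 3: pivot at (2,2) is 1.
  row3 ← row3 − (2)·row2  ⇒  L[3][2]=2, U row3=(0, 0, 0, 3)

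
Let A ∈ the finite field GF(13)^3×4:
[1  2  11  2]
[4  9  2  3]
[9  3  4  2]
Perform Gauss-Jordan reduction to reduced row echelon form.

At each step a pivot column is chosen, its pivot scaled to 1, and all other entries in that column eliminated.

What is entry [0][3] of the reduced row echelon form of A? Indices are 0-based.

M[0][3] = 12

[1] R0 /= 1  ⇒  (1, 2, 11, 2)
     R1 -= 4·R0  ⇒  (0, 1, 10, 8)
     R2 -= 9·R0  ⇒  (0, 11, 9, 10)
[2] R1 /= 1  ⇒  (0, 1, 10, 8)
     R0 -= 2·R1  ⇒  (1, 0, 4, 12)
     R2 -= 11·R1  ⇒  (0, 0, 3, 0)
[3] R2 /= 3  ⇒  (0, 0, 1, 0)
     R0 -= 4·R2  ⇒  (1, 0, 0, 12)
     R1 -= 10·R2  ⇒  (0, 1, 0, 8)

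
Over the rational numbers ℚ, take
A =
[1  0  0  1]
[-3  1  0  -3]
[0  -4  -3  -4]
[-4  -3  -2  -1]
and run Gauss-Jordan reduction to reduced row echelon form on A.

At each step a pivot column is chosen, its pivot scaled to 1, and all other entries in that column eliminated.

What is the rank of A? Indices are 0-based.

step 1: normalize row 0 (÷1) = (1, 0, 0, 1)
  row 1: subtract -3×row0 = (0, 1, 0, 0)
  row 3: subtract -4×row0 = (0, -3, -2, 3)
step 2: normalize row 1 (÷1) = (0, 1, 0, 0)
  row 2: subtract -4×row1 = (0, 0, -3, -4)
  row 3: subtract -3×row1 = (0, 0, -2, 3)
step 3: normalize row 2 (÷-3) = (0, 0, 1, 4/3)
  row 3: subtract -2×row2 = (0, 0, 0, 17/3)
step 4: normalize row 3 (÷17/3) = (0, 0, 0, 1)
  row 0: subtract 1×row3 = (1, 0, 0, 0)
  row 2: subtract 4/3×row3 = (0, 0, 1, 0)

rank = 4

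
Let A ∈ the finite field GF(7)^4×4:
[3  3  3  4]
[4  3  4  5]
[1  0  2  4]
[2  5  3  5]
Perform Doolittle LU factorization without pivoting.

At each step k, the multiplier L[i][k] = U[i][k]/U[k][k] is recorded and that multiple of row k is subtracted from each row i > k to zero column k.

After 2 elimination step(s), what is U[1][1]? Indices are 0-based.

U[1][1] = 6

Step 1: pivot at (0,0) is 3.
  row1 ← row1 − (6)·row0  ⇒  L[1][0]=6, U row1=(0, 6, 0, 2)
  row2 ← row2 − (5)·row0  ⇒  L[2][0]=5, U row2=(0, 6, 1, 5)
  row3 ← row3 − (3)·row0  ⇒  L[3][0]=3, U row3=(0, 3, 1, 0)
Step 2: pivot at (1,1) is 6.
  row2 ← row2 − (1)·row1  ⇒  L[2][1]=1, U row2=(0, 0, 1, 3)
  row3 ← row3 − (4)·row1  ⇒  L[3][1]=4, U row3=(0, 0, 1, 6)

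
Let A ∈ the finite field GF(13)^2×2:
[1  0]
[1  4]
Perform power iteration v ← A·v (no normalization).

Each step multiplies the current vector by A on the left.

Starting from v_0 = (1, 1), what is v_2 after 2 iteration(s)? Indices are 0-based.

v_2 = (1, 8)

v_0 = (1, 1).
v_1 = A·v_0 = (1, 5).
v_2 = A·v_1 = (1, 8).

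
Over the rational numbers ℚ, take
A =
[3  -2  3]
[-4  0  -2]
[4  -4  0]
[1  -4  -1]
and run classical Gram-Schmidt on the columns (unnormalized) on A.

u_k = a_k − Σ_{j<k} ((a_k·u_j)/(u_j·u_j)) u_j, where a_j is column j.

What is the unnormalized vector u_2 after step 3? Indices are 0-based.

Step 1: u_0 = a_0 = (3, -4, 4, 1).
Step 2: u_1 = a_1 − (-13/21)·u_0 = (-1/7, -52/21, -32/21, -71/21).
Step 3: u_2 = a_2 − (8/21)·u_0 − (83/209)·u_1 = (400/209, 106/209, -192/209, -8/209).

u_2 = (400/209, 106/209, -192/209, -8/209)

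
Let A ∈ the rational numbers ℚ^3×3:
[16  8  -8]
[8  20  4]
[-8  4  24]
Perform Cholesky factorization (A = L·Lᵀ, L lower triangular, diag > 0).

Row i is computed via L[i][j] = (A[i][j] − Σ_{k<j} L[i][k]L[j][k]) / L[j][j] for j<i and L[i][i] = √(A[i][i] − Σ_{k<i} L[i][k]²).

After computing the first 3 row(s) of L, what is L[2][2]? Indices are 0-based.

Step 1: L[0][0] = √(16) = 4.
  L[1][0] = (8) / L[0][0] = 2.
Step 2: L[1][1] = √(16) = 4.
  L[2][0] = (-8) / L[0][0] = -2.
  L[2][1] = (8) / L[1][1] = 2.
Step 3: L[2][2] = √(16) = 4.

L[2][2] = 4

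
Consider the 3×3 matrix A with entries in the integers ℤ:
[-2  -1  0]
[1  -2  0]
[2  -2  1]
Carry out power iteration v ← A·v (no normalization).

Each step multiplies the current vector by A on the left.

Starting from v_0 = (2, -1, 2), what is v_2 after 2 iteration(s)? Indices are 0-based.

v_2 = (2, -11, -6)

v_0 = (2, -1, 2).
v_1 = A·v_0 = (-3, 4, 8).
v_2 = A·v_1 = (2, -11, -6).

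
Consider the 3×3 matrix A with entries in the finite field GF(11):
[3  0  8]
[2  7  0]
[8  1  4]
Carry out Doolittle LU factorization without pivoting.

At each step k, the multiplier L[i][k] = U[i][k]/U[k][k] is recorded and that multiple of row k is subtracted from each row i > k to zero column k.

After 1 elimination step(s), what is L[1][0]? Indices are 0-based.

L[1][0] = 8

k=0: U[0][0]=3
  eliminate (1,0): mult=8, new row 1: (0, 7, 2); set L[1][0]=8
  eliminate (2,0): mult=10, new row 2: (0, 1, 1); set L[2][0]=10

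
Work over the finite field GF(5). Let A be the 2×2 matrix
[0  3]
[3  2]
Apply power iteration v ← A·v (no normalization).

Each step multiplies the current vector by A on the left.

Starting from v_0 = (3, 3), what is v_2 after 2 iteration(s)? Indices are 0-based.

v_0 = (3, 3).
v_1 = A·v_0 = (4, 0).
v_2 = A·v_1 = (0, 2).

v_2 = (0, 2)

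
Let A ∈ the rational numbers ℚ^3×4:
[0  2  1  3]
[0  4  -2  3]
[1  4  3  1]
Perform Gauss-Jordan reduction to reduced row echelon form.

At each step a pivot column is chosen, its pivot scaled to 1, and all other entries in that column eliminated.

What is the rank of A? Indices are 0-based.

rank = 3

step 1: exchange rows 0,2
step 1: normalize row 0 (÷1) = (1, 4, 3, 1)
step 2: normalize row 1 (÷4) = (0, 1, -1/2, 3/4)
  row 0: subtract 4×row1 = (1, 0, 5, -2)
  row 2: subtract 2×row1 = (0, 0, 2, 3/2)
step 3: normalize row 2 (÷2) = (0, 0, 1, 3/4)
  row 0: subtract 5×row2 = (1, 0, 0, -23/4)
  row 1: subtract -1/2×row2 = (0, 1, 0, 9/8)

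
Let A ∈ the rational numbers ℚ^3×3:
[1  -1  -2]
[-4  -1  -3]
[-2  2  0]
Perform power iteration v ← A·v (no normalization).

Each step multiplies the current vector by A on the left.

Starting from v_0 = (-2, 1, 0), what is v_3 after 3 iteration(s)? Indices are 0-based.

v_3 = (-49, 41, 18)

v_0 = (-2, 1, 0).
v_1 = A·v_0 = (-3, 7, 6).
v_2 = A·v_1 = (-22, -13, 20).
v_3 = A·v_2 = (-49, 41, 18).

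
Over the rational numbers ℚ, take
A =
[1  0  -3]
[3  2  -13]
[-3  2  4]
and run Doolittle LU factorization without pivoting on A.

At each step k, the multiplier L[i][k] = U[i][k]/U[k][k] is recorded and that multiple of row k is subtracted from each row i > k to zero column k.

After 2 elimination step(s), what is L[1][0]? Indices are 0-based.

L[1][0] = 3

k=0: U[0][0]=1
  eliminate (1,0): mult=3, new row 1: (0, 2, -4); set L[1][0]=3
  eliminate (2,0): mult=-3, new row 2: (0, 2, -5); set L[2][0]=-3
k=1: U[1][1]=2
  eliminate (2,1): mult=1, new row 2: (0, 0, -1); set L[2][1]=1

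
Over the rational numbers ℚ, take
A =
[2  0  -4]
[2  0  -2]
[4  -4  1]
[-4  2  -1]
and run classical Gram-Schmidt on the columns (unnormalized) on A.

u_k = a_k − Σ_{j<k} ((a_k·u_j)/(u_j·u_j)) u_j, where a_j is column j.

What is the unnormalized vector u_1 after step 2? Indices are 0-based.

Step 1: u_0 = a_0 = (2, 2, 4, -4).
Step 2: u_1 = a_1 − (-3/5)·u_0 = (6/5, 6/5, -8/5, -2/5).

u_1 = (6/5, 6/5, -8/5, -2/5)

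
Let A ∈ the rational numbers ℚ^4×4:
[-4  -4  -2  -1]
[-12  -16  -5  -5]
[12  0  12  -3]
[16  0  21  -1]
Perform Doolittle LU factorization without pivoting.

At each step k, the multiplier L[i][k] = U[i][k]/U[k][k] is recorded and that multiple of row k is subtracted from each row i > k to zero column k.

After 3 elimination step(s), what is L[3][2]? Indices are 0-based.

k=0: U[0][0]=-4
  eliminate (1,0): mult=3, new row 1: (0, -4, 1, -2); set L[1][0]=3
  eliminate (2,0): mult=-3, new row 2: (0, -12, 6, -6); set L[2][0]=-3
  eliminate (3,0): mult=-4, new row 3: (0, -16, 13, -5); set L[3][0]=-4
k=1: U[1][1]=-4
  eliminate (2,1): mult=3, new row 2: (0, 0, 3, 0); set L[2][1]=3
  eliminate (3,1): mult=4, new row 3: (0, 0, 9, 3); set L[3][1]=4
k=2: U[2][2]=3
  eliminate (3,2): mult=3, new row 3: (0, 0, 0, 3); set L[3][2]=3

L[3][2] = 3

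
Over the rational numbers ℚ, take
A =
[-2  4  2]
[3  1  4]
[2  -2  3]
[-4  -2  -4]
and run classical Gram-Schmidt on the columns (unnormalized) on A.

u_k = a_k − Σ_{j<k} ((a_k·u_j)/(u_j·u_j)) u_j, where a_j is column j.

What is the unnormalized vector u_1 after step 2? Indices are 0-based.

u_1 = (130/33, 12/11, -64/33, -70/33)

Step 1: u_0 = a_0 = (-2, 3, 2, -4).
Step 2: u_1 = a_1 − (-1/33)·u_0 = (130/33, 12/11, -64/33, -70/33).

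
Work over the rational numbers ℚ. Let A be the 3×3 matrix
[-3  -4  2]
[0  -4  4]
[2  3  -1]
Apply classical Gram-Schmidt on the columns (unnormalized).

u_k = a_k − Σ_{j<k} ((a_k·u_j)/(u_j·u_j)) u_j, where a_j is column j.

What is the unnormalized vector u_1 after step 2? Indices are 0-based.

u_1 = (2/13, -4, 3/13)

Step 1: u_0 = a_0 = (-3, 0, 2).
Step 2: u_1 = a_1 − (18/13)·u_0 = (2/13, -4, 3/13).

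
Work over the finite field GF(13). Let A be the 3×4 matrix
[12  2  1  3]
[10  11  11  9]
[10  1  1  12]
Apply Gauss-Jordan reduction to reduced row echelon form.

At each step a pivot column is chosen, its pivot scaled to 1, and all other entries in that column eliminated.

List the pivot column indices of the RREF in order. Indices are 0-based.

step 1: normalize row 0 (÷12) = (1, 11, 12, 10)
  row 1: subtract 10×row0 = (0, 5, 8, 0)
  row 2: subtract 10×row0 = (0, 8, 11, 3)
step 2: normalize row 1 (÷5) = (0, 1, 12, 0)
  row 0: subtract 11×row1 = (1, 0, 10, 10)
  row 2: subtract 8×row1 = (0, 0, 6, 3)
step 3: normalize row 2 (÷6) = (0, 0, 1, 7)
  row 0: subtract 10×row2 = (1, 0, 0, 5)
  row 1: subtract 12×row2 = (0, 1, 0, 7)

pivot columns: 0, 1, 2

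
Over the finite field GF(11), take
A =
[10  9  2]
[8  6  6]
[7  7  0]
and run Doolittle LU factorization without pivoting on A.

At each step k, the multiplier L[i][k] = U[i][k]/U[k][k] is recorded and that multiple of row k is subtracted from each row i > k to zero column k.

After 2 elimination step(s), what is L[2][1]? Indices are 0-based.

k=0: U[0][0]=10
  eliminate (1,0): mult=3, new row 1: (0, 1, 0); set L[1][0]=3
  eliminate (2,0): mult=4, new row 2: (0, 4, 3); set L[2][0]=4
k=1: U[1][1]=1
  eliminate (2,1): mult=4, new row 2: (0, 0, 3); set L[2][1]=4

L[2][1] = 4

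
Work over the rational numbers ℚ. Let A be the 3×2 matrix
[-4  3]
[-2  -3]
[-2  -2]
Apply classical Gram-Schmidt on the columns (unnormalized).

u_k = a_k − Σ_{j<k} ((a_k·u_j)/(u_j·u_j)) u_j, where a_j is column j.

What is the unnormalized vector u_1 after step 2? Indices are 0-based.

u_1 = (8/3, -19/6, -13/6)

Step 1: u_0 = a_0 = (-4, -2, -2).
Step 2: u_1 = a_1 − (-1/12)·u_0 = (8/3, -19/6, -13/6).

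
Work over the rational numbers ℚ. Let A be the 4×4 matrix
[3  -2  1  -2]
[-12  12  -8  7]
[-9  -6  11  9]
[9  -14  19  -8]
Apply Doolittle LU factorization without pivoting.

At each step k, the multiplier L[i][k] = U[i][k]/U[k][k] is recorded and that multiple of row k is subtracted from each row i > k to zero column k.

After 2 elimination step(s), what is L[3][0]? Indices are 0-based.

L[3][0] = 3

[col 0] pivot 3
  R1 -= -4*R0 → (0, 4, -4, -1)  (L[1][0] := -4)
  R2 -= -3*R0 → (0, -12, 14, 3)  (L[2][0] := -3)
  R3 -= 3*R0 → (0, -8, 16, -2)  (L[3][0] := 3)
[col 1] pivot 4
  R2 -= -3*R1 → (0, 0, 2, 0)  (L[2][1] := -3)
  R3 -= -2*R1 → (0, 0, 8, -4)  (L[3][1] := -2)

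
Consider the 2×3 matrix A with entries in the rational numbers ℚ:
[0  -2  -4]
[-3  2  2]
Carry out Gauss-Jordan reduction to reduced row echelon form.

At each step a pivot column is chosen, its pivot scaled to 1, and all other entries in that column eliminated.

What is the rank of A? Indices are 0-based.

rank = 2

[1] R0 <-> R1
[1] R0 /= -3  ⇒  (1, -2/3, -2/3)
[2] R1 /= -2  ⇒  (0, 1, 2)
     R0 -= -2/3·R1  ⇒  (1, 0, 2/3)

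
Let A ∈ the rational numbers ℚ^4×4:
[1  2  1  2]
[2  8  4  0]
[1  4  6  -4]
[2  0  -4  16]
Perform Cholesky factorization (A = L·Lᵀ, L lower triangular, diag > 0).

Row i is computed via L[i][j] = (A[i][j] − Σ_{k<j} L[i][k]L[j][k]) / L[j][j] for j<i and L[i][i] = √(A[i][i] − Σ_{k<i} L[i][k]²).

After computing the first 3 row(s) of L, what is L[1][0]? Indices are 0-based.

Step 1: L[0][0] = √(1) = 1.
  L[1][0] = (2) / L[0][0] = 2.
Step 2: L[1][1] = √(4) = 2.
  L[2][0] = (1) / L[0][0] = 1.
  L[2][1] = (2) / L[1][1] = 1.
Step 3: L[2][2] = √(4) = 2.

L[1][0] = 2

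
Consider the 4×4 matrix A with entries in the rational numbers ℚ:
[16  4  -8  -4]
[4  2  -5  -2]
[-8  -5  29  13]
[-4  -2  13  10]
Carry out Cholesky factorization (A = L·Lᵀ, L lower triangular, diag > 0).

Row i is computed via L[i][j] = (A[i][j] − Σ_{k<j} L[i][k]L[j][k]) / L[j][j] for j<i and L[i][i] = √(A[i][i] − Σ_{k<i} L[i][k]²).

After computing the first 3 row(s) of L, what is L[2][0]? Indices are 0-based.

Step 1: L[0][0] = √(16) = 4.
  L[1][0] = (4) / L[0][0] = 1.
Step 2: L[1][1] = √(1) = 1.
  L[2][0] = (-8) / L[0][0] = -2.
  L[2][1] = (-3) / L[1][1] = -3.
Step 3: L[2][2] = √(16) = 4.

L[2][0] = -2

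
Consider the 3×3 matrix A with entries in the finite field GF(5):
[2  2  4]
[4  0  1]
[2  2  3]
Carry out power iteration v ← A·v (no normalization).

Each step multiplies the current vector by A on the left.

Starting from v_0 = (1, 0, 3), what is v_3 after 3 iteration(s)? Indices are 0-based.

v_0 = (1, 0, 3).
v_1 = A·v_0 = (4, 2, 1).
v_2 = A·v_1 = (1, 2, 0).
v_3 = A·v_2 = (1, 4, 1).

v_3 = (1, 4, 1)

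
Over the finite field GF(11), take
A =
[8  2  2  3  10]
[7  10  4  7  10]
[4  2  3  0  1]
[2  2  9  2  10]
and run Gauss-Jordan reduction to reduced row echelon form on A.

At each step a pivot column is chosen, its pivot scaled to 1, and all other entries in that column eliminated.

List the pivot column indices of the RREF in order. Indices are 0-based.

pivot columns: 0, 1, 2, 3

[1] R0 /= 8  ⇒  (1, 3, 3, 10, 4)
     R1 -= 7·R0  ⇒  (0, 0, 5, 3, 4)
     R2 -= 4·R0  ⇒  (0, 1, 2, 4, 7)
     R3 -= 2·R0  ⇒  (0, 7, 3, 4, 2)
[2] R1 <-> R2
[2] R1 /= 1  ⇒  (0, 1, 2, 4, 7)
     R0 -= 3·R1  ⇒  (1, 0, 8, 9, 5)
     R3 -= 7·R1  ⇒  (0, 0, 0, 9, 8)
[3] R2 /= 5  ⇒  (0, 0, 1, 5, 3)
     R0 -= 8·R2  ⇒  (1, 0, 0, 2, 3)
     R1 -= 2·R2  ⇒  (0, 1, 0, 5, 1)
[4] R3 /= 9  ⇒  (0, 0, 0, 1, 7)
     R0 -= 2·R3  ⇒  (1, 0, 0, 0, 0)
     R1 -= 5·R3  ⇒  (0, 1, 0, 0, 10)
     R2 -= 5·R3  ⇒  (0, 0, 1, 0, 1)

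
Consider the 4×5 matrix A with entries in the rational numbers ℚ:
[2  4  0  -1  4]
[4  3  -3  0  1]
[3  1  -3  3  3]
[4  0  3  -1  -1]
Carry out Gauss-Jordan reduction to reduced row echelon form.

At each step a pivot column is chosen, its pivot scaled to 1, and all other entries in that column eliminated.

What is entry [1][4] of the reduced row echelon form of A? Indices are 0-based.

M[1][4] = 8/5

step 1: normalize row 0 (÷2) = (1, 2, 0, -1/2, 2)
  row 1: subtract 4×row0 = (0, -5, -3, 2, -7)
  row 2: subtract 3×row0 = (0, -5, -3, 9/2, -3)
  row 3: subtract 4×row0 = (0, -8, 3, 1, -9)
step 2: normalize row 1 (÷-5) = (0, 1, 3/5, -2/5, 7/5)
  row 0: subtract 2×row1 = (1, 0, -6/5, 3/10, -4/5)
  row 2: subtract -5×row1 = (0, 0, 0, 5/2, 4)
  row 3: subtract -8×row1 = (0, 0, 39/5, -11/5, 11/5)
step 3: exchange rows 2,3
step 3: normalize row 2 (÷39/5) = (0, 0, 1, -11/39, 11/39)
  row 0: subtract -6/5×row2 = (1, 0, 0, -1/26, -6/13)
  row 1: subtract 3/5×row2 = (0, 1, 0, -3/13, 16/13)
step 4: normalize row 3 (÷5/2) = (0, 0, 0, 1, 8/5)
  row 0: subtract -1/26×row3 = (1, 0, 0, 0, -2/5)
  row 1: subtract -3/13×row3 = (0, 1, 0, 0, 8/5)
  row 2: subtract -11/39×row3 = (0, 0, 1, 0, 11/15)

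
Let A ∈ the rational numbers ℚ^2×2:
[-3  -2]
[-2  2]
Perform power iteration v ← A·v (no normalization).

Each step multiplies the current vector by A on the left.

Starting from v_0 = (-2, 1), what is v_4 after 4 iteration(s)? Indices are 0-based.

v_0 = (-2, 1).
v_1 = A·v_0 = (4, 6).
v_2 = A·v_1 = (-24, 4).
v_3 = A·v_2 = (64, 56).
v_4 = A·v_3 = (-304, -16).

v_4 = (-304, -16)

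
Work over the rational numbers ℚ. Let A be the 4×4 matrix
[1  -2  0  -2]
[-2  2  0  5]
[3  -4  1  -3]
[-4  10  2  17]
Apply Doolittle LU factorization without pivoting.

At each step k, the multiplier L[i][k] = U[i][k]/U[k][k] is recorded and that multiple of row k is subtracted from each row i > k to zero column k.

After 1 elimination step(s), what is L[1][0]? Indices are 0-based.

L[1][0] = -2

[col 0] pivot 1
  R1 -= -2*R0 → (0, -2, 0, 1)  (L[1][0] := -2)
  R2 -= 3*R0 → (0, 2, 1, 3)  (L[2][0] := 3)
  R3 -= -4*R0 → (0, 2, 2, 9)  (L[3][0] := -4)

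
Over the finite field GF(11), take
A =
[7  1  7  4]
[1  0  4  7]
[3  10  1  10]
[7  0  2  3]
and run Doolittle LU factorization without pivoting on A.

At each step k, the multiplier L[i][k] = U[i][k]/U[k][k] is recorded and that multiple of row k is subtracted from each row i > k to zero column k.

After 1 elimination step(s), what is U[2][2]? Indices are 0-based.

U[2][2] = 9

[col 0] pivot 7
  R1 -= 8*R0 → (0, 3, 3, 8)  (L[1][0] := 8)
  R2 -= 2*R0 → (0, 8, 9, 2)  (L[2][0] := 2)
  R3 -= 1*R0 → (0, 10, 6, 10)  (L[3][0] := 1)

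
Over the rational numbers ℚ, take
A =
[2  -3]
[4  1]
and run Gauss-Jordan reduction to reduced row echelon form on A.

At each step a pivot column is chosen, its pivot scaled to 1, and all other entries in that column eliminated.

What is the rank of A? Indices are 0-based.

rank = 2

pivot(0,0)=2: scale R0 → (1, -3/2)
  clear (1,0): R1 −= (4)R0 → (0, 7)
pivot(1,1)=7: scale R1 → (0, 1)
  clear (0,1): R0 −= (-3/2)R1 → (1, 0)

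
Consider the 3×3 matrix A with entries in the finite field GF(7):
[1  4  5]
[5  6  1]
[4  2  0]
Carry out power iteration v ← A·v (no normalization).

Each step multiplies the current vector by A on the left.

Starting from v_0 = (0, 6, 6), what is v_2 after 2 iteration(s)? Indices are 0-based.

v_2 = (2, 2, 6)

v_0 = (0, 6, 6).
v_1 = A·v_0 = (5, 0, 5).
v_2 = A·v_1 = (2, 2, 6).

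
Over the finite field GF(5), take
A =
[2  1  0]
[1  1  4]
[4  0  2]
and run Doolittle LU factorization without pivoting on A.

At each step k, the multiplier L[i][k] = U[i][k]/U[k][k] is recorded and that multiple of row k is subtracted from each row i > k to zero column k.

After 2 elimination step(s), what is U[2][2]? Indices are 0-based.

U[2][2] = 3

[col 0] pivot 2
  R1 -= 3*R0 → (0, 3, 4)  (L[1][0] := 3)
  R2 -= 2*R0 → (0, 3, 2)  (L[2][0] := 2)
[col 1] pivot 3
  R2 -= 1*R1 → (0, 0, 3)  (L[2][1] := 1)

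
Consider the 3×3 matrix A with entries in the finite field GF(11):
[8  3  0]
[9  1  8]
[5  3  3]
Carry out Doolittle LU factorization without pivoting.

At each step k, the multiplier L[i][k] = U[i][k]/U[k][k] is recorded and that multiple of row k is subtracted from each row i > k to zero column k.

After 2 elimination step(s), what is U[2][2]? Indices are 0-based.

[col 0] pivot 8
  R1 -= 8*R0 → (0, 10, 8)  (L[1][0] := 8)
  R2 -= 2*R0 → (0, 8, 3)  (L[2][0] := 2)
[col 1] pivot 10
  R2 -= 3*R1 → (0, 0, 1)  (L[2][1] := 3)

U[2][2] = 1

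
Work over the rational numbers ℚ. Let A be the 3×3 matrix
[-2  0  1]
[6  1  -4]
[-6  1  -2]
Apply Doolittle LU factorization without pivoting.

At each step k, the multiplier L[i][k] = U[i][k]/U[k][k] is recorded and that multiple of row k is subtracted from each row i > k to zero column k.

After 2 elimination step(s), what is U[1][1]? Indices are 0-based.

[col 0] pivot -2
  R1 -= -3*R0 → (0, 1, -1)  (L[1][0] := -3)
  R2 -= 3*R0 → (0, 1, -5)  (L[2][0] := 3)
[col 1] pivot 1
  R2 -= 1*R1 → (0, 0, -4)  (L[2][1] := 1)

U[1][1] = 1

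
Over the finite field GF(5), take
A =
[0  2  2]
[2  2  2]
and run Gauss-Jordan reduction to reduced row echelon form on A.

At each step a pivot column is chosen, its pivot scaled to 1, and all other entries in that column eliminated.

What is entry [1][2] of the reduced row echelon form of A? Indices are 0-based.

pivot(0,0): swap R0↔R1
pivot(0,0)=2: scale R0 → (1, 1, 1)
pivot(1,1)=2: scale R1 → (0, 1, 1)
  clear (0,1): R0 −= (1)R1 → (1, 0, 0)

M[1][2] = 1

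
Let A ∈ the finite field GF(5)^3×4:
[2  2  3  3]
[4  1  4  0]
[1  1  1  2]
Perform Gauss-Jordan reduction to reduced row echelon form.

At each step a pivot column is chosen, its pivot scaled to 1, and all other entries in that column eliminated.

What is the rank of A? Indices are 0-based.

rank = 3

[1] R0 /= 2  ⇒  (1, 1, 4, 4)
     R1 -= 4·R0  ⇒  (0, 2, 3, 4)
     R2 -= 1·R0  ⇒  (0, 0, 2, 3)
[2] R1 /= 2  ⇒  (0, 1, 4, 2)
     R0 -= 1·R1  ⇒  (1, 0, 0, 2)
[3] R2 /= 2  ⇒  (0, 0, 1, 4)
     R1 -= 4·R2  ⇒  (0, 1, 0, 1)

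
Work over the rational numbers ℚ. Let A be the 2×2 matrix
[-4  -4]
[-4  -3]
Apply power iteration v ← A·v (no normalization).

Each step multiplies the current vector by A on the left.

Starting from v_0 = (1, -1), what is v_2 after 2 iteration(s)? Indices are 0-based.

v_0 = (1, -1).
v_1 = A·v_0 = (0, -1).
v_2 = A·v_1 = (4, 3).

v_2 = (4, 3)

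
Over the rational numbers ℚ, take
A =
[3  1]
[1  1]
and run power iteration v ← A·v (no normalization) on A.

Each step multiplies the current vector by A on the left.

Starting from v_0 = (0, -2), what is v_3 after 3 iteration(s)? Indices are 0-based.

v_3 = (-28, -12)

v_0 = (0, -2).
v_1 = A·v_0 = (-2, -2).
v_2 = A·v_1 = (-8, -4).
v_3 = A·v_2 = (-28, -12).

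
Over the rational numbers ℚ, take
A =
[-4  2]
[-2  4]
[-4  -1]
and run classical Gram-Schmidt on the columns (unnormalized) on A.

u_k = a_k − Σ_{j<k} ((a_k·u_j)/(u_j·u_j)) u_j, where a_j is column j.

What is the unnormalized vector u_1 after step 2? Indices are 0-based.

Step 1: u_0 = a_0 = (-4, -2, -4).
Step 2: u_1 = a_1 − (-1/3)·u_0 = (2/3, 10/3, -7/3).

u_1 = (2/3, 10/3, -7/3)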